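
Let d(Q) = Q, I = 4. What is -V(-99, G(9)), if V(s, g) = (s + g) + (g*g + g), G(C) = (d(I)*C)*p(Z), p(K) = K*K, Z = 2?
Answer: -20925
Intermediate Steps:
p(K) = K**2
G(C) = 16*C (G(C) = (4*C)*2**2 = (4*C)*4 = 16*C)
V(s, g) = s + g**2 + 2*g (V(s, g) = (g + s) + (g**2 + g) = (g + s) + (g + g**2) = s + g**2 + 2*g)
-V(-99, G(9)) = -(-99 + (16*9)**2 + 2*(16*9)) = -(-99 + 144**2 + 2*144) = -(-99 + 20736 + 288) = -1*20925 = -20925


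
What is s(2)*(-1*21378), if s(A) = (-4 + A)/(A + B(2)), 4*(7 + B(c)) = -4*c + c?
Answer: -85512/13 ≈ -6577.8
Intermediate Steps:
B(c) = -7 - 3*c/4 (B(c) = -7 + (-4*c + c)/4 = -7 + (-3*c)/4 = -7 - 3*c/4)
s(A) = (-4 + A)/(-17/2 + A) (s(A) = (-4 + A)/(A + (-7 - ¾*2)) = (-4 + A)/(A + (-7 - 3/2)) = (-4 + A)/(A - 17/2) = (-4 + A)/(-17/2 + A))
s(2)*(-1*21378) = (2*(-4 + 2)/(-17 + 2*2))*(-1*21378) = (2*(-2)/(-17 + 4))*(-21378) = (2*(-2)/(-13))*(-21378) = (2*(-1/13)*(-2))*(-21378) = (4/13)*(-21378) = -85512/13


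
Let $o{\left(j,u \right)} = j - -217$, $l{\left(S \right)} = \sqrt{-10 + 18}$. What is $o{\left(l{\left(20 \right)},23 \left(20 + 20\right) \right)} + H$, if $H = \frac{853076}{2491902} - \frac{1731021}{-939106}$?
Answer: $\frac{36637814959843}{167154294258} + 2 \sqrt{2} \approx 222.01$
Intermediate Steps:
$H = \frac{365333105857}{167154294258}$ ($H = 853076 \cdot \frac{1}{2491902} - - \frac{1731021}{939106} = \frac{60934}{177993} + \frac{1731021}{939106} = \frac{365333105857}{167154294258} \approx 2.1856$)
$l{\left(S \right)} = 2 \sqrt{2}$ ($l{\left(S \right)} = \sqrt{8} = 2 \sqrt{2}$)
$o{\left(j,u \right)} = 217 + j$ ($o{\left(j,u \right)} = j + 217 = 217 + j$)
$o{\left(l{\left(20 \right)},23 \left(20 + 20\right) \right)} + H = \left(217 + 2 \sqrt{2}\right) + \frac{365333105857}{167154294258} = \frac{36637814959843}{167154294258} + 2 \sqrt{2}$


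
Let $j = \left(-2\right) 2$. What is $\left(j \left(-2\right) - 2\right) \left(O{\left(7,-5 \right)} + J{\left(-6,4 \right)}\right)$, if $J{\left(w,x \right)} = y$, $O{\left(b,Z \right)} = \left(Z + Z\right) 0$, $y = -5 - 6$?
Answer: $-66$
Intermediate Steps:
$y = -11$ ($y = -5 - 6 = -11$)
$j = -4$
$O{\left(b,Z \right)} = 0$ ($O{\left(b,Z \right)} = 2 Z 0 = 0$)
$J{\left(w,x \right)} = -11$
$\left(j \left(-2\right) - 2\right) \left(O{\left(7,-5 \right)} + J{\left(-6,4 \right)}\right) = \left(\left(-4\right) \left(-2\right) - 2\right) \left(0 - 11\right) = \left(8 - 2\right) \left(-11\right) = 6 \left(-11\right) = -66$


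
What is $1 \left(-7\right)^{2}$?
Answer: $49$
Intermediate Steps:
$1 \left(-7\right)^{2} = 1 \cdot 49 = 49$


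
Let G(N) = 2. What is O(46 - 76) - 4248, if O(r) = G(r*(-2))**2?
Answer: -4244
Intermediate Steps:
O(r) = 4 (O(r) = 2**2 = 4)
O(46 - 76) - 4248 = 4 - 4248 = -4244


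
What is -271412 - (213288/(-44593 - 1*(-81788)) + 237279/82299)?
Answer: -39564224785437/145767205 ≈ -2.7142e+5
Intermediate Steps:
-271412 - (213288/(-44593 - 1*(-81788)) + 237279/82299) = -271412 - (213288/(-44593 + 81788) + 237279*(1/82299)) = -271412 - (213288/37195 + 11299/3919) = -271412 - 1*1256141977/145767205 = -271412 - 1256141977/145767205 = -39564224785437/145767205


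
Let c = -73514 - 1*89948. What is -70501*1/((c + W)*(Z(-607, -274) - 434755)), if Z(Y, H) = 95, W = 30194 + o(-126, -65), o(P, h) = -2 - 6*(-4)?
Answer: -70501/57916706360 ≈ -1.2173e-6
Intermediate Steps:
o(P, h) = 22 (o(P, h) = -2 + 24 = 22)
c = -163462 (c = -73514 - 89948 = -163462)
W = 30216 (W = 30194 + 22 = 30216)
-70501*1/((c + W)*(Z(-607, -274) - 434755)) = -70501*1/((-163462 + 30216)*(95 - 434755)) = -70501/((-434660*(-133246))) = -70501/57916706360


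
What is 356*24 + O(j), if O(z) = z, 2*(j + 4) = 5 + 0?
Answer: 17085/2 ≈ 8542.5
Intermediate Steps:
j = -3/2 (j = -4 + (5 + 0)/2 = -4 + (1/2)*5 = -4 + 5/2 = -3/2 ≈ -1.5000)
356*24 + O(j) = 356*24 - 3/2 = 8544 - 3/2 = 17085/2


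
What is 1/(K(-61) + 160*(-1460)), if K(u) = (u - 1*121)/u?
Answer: -61/14249418 ≈ -4.2809e-6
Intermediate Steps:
K(u) = (-121 + u)/u (K(u) = (u - 121)/u = (-121 + u)/u)
1/(K(-61) + 160*(-1460)) = 1/((-121 - 61)/(-61) + 160*(-1460)) = 1/(-1/61*(-182) - 233600) = 1/(182/61 - 233600) = 1/(-14249418/61) = -61/14249418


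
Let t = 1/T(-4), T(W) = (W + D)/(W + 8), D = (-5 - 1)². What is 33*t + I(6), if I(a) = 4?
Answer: 65/8 ≈ 8.1250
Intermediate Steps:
D = 36 (D = (-6)² = 36)
T(W) = (36 + W)/(8 + W) (T(W) = (W + 36)/(W + 8) = (36 + W)/(8 + W))
t = ⅛ (t = 1/((36 - 4)/(8 - 4)) = 1/(32/4) = 1/((¼)*32) = 1/8 = ⅛ ≈ 0.12500)
33*t + I(6) = 33*(⅛) + 4 = 33/8 + 4 = 65/8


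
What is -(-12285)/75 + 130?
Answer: 1469/5 ≈ 293.80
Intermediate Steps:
-(-12285)/75 + 130 = -91*(-9/5) + 130 = 819/5 + 130 = 1469/5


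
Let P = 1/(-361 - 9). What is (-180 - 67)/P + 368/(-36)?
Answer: 822418/9 ≈ 91380.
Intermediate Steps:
P = -1/370 (P = 1/(-370) = -1/370 ≈ -0.0027027)
(-180 - 67)/P + 368/(-36) = (-180 - 67)/(-1/370) + 368/(-36) = -247*(-370) + 368*(-1/36) = 91390 - 92/9 = 822418/9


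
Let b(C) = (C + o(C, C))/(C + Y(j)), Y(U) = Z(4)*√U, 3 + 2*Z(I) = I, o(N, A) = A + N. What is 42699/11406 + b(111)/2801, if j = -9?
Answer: 218412008197/58326774754 - 222*I/15341077 ≈ 3.7446 - 1.4471e-5*I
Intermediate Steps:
Z(I) = -3/2 + I/2
Y(U) = √U/2 (Y(U) = (-3/2 + (½)*4)*√U = (-3/2 + 2)*√U = √U/2)
b(C) = 3*C/(C + 3*I/2) (b(C) = (C + (C + C))/(C + √(-9)/2) = (C + 2*C)/(C + (3*I)/2) = (3*C)/(C + 3*I/2) = 3*C/(C + 3*I/2))
42699/11406 + b(111)/2801 = 42699/11406 + (6*111/(2*111 + 3*I))/2801 = 42699*(1/11406) + (6*111/(222 + 3*I))*(1/2801) = 14233/3802 + (6*111*((222 - 3*I)/49293))*(1/2801) = 14233/3802 + (16428/5477 - 222*I/5477)*(1/2801) = 14233/3802 + (16428/15341077 - 222*I/15341077) = 218412008197/58326774754 - 222*I/15341077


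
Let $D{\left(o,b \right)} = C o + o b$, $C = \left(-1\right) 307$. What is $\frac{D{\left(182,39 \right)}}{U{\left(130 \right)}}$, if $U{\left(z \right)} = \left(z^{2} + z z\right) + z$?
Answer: $- \frac{1876}{1305} \approx -1.4375$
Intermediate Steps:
$C = -307$
$D{\left(o,b \right)} = - 307 o + b o$ ($D{\left(o,b \right)} = - 307 o + o b = - 307 o + b o$)
$U{\left(z \right)} = z + 2 z^{2}$ ($U{\left(z \right)} = \left(z^{2} + z^{2}\right) + z = 2 z^{2} + z = z + 2 z^{2}$)
$\frac{D{\left(182,39 \right)}}{U{\left(130 \right)}} = \frac{182 \left(-307 + 39\right)}{130 \left(1 + 2 \cdot 130\right)} = \frac{182 \left(-268\right)}{130 \left(1 + 260\right)} = - \frac{48776}{130 \cdot 261} = - \frac{48776}{33930} = \left(-48776\right) \frac{1}{33930} = - \frac{1876}{1305}$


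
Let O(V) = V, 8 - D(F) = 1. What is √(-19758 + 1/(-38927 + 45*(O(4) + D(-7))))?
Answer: I*√1823933375714/9608 ≈ 140.56*I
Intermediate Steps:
D(F) = 7 (D(F) = 8 - 1*1 = 8 - 1 = 7)
√(-19758 + 1/(-38927 + 45*(O(4) + D(-7)))) = √(-19758 + 1/(-38927 + 45*(4 + 7))) = √(-19758 + 1/(-38927 + 45*11)) = √(-19758 + 1/(-38927 + 495)) = √(-19758 + 1/(-38432)) = √(-19758 - 1/38432) = √(-759339457/38432) = I*√1823933375714/9608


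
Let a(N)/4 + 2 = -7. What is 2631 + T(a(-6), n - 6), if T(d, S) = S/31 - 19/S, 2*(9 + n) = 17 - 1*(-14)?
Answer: 160767/62 ≈ 2593.0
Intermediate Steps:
n = 13/2 (n = -9 + (17 - 1*(-14))/2 = -9 + (17 + 14)/2 = -9 + (½)*31 = -9 + 31/2 = 13/2 ≈ 6.5000)
a(N) = -36 (a(N) = -8 + 4*(-7) = -8 - 28 = -36)
T(d, S) = -19/S + S/31 (T(d, S) = S*(1/31) - 19/S = S/31 - 19/S = -19/S + S/31)
2631 + T(a(-6), n - 6) = 2631 + (-19/(13/2 - 6) + (13/2 - 6)/31) = 2631 + (-19/½ + (1/31)*(½)) = 2631 + (-19*2 + 1/62) = 2631 + (-38 + 1/62) = 2631 - 2355/62 = 160767/62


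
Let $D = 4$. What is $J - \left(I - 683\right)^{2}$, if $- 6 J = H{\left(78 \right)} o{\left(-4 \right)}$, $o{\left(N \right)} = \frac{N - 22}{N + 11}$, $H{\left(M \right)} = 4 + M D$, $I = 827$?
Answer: $- \frac{431348}{21} \approx -20540.0$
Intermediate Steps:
$H{\left(M \right)} = 4 + 4 M$ ($H{\left(M \right)} = 4 + M 4 = 4 + 4 M$)
$o{\left(N \right)} = \frac{-22 + N}{11 + N}$
$J = \frac{4108}{21}$ ($J = - \frac{\left(4 + 4 \cdot 78\right) \frac{-22 - 4}{11 - 4}}{6} = - \frac{\left(4 + 312\right) \frac{1}{7} \left(-26\right)}{6} = - \frac{316 \cdot \frac{1}{7} \left(-26\right)}{6} = - \frac{316 \left(- \frac{26}{7}\right)}{6} = \left(- \frac{1}{6}\right) \left(- \frac{8216}{7}\right) = \frac{4108}{21} \approx 195.62$)
$J - \left(I - 683\right)^{2} = \frac{4108}{21} - \left(827 - 683\right)^{2} = \frac{4108}{21} - 144^{2} = \frac{4108}{21} - 20736 = - \frac{431348}{21}$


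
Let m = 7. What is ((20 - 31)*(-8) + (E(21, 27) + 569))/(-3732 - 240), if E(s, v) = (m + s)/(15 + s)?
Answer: -1480/8937 ≈ -0.16560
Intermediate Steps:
E(s, v) = (7 + s)/(15 + s)
((20 - 31)*(-8) + (E(21, 27) + 569))/(-3732 - 240) = ((20 - 31)*(-8) + ((7 + 21)/(15 + 21) + 569))/(-3732 - 240) = (-11*(-8) + (28/36 + 569))/(-3972) = (88 + ((1/36)*28 + 569))*(-1/3972) = (88 + (7/9 + 569))*(-1/3972) = (88 + 5128/9)*(-1/3972) = (5920/9)*(-1/3972) = -1480/8937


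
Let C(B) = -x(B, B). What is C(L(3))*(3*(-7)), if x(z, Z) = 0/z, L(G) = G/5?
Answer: 0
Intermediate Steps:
L(G) = G/5 (L(G) = G*(⅕) = G/5)
x(z, Z) = 0
C(B) = 0 (C(B) = -1*0 = 0)
C(L(3))*(3*(-7)) = 0*(3*(-7)) = 0*(-21) = 0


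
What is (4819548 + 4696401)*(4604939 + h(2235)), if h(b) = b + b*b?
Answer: 91375939161651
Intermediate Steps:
h(b) = b + b²
(4819548 + 4696401)*(4604939 + h(2235)) = (4819548 + 4696401)*(4604939 + 2235*(1 + 2235)) = 9515949*(4604939 + 2235*2236) = 9515949*(4604939 + 4997460) = 9515949*9602399 = 91375939161651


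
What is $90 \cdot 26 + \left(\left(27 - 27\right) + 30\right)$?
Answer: $2370$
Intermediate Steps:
$90 \cdot 26 + \left(\left(27 - 27\right) + 30\right) = 2340 + \left(0 + 30\right) = 2340 + 30 = 2370$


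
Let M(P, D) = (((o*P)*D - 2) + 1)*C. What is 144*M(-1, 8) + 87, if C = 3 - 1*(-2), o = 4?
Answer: -23673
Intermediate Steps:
C = 5 (C = 3 + 2 = 5)
M(P, D) = -5 + 20*D*P (M(P, D) = (((4*P)*D - 2) + 1)*5 = ((4*D*P - 2) + 1)*5 = ((-2 + 4*D*P) + 1)*5 = (-1 + 4*D*P)*5 = -5 + 20*D*P)
144*M(-1, 8) + 87 = 144*(-5 + 20*8*(-1)) + 87 = 144*(-5 - 160) + 87 = 144*(-165) + 87 = -23760 + 87 = -23673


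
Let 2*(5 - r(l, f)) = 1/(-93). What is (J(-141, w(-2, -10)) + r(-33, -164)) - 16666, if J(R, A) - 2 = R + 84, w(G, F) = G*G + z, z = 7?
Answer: -3109175/186 ≈ -16716.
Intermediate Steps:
w(G, F) = 7 + G² (w(G, F) = G*G + 7 = G² + 7 = 7 + G²)
r(l, f) = 931/186 (r(l, f) = 5 - ½/(-93) = 5 - ½*(-1/93) = 5 + 1/186 = 931/186)
J(R, A) = 86 + R (J(R, A) = 2 + (R + 84) = 2 + (84 + R) = 86 + R)
(J(-141, w(-2, -10)) + r(-33, -164)) - 16666 = ((86 - 141) + 931/186) - 16666 = (-55 + 931/186) - 16666 = -9299/186 - 16666 = -3109175/186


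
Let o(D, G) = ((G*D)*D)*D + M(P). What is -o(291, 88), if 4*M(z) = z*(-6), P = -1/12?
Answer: -17348088385/8 ≈ -2.1685e+9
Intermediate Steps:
P = -1/12 (P = -1*1/12 = -1/12 ≈ -0.083333)
M(z) = -3*z/2 (M(z) = (z*(-6))/4 = (-6*z)/4 = -3*z/2)
o(D, G) = ⅛ + G*D³ (o(D, G) = ((G*D)*D)*D - 3/2*(-1/12) = ((D*G)*D)*D + ⅛ = (G*D²)*D + ⅛ = G*D³ + ⅛ = ⅛ + G*D³)
-o(291, 88) = -(⅛ + 88*291³) = -(⅛ + 88*24642171) = -(⅛ + 2168511048) = -1*17348088385/8 = -17348088385/8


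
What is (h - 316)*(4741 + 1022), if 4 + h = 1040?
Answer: 4149360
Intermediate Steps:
h = 1036 (h = -4 + 1040 = 1036)
(h - 316)*(4741 + 1022) = (1036 - 316)*(4741 + 1022) = 720*5763 = 4149360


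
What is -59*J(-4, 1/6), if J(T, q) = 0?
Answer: 0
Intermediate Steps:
-59*J(-4, 1/6) = -59*0 = 0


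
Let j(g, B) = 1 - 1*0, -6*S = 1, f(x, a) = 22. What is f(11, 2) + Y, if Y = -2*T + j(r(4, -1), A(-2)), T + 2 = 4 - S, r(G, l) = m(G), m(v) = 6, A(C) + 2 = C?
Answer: 56/3 ≈ 18.667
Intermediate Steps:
A(C) = -2 + C
S = -⅙ (S = -⅙*1 = -⅙ ≈ -0.16667)
r(G, l) = 6
j(g, B) = 1 (j(g, B) = 1 + 0 = 1)
T = 13/6 (T = -2 + (4 - 1*(-⅙)) = -2 + (4 + ⅙) = -2 + 25/6 = 13/6 ≈ 2.1667)
Y = -10/3 (Y = -2*13/6 + 1 = -13/3 + 1 = -10/3 ≈ -3.3333)
f(11, 2) + Y = 22 - 10/3 = 56/3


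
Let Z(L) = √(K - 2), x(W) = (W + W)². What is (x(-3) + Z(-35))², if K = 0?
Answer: (36 + I*√2)² ≈ 1294.0 + 101.82*I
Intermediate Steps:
x(W) = 4*W² (x(W) = (2*W)² = 4*W²)
Z(L) = I*√2 (Z(L) = √(0 - 2) = √(-2) = I*√2)
(x(-3) + Z(-35))² = (4*(-3)² + I*√2)² = (4*9 + I*√2)² = (36 + I*√2)²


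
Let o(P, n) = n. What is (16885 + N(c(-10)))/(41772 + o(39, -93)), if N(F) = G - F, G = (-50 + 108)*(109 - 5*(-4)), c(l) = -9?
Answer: 2216/3789 ≈ 0.58485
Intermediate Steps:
G = 7482 (G = 58*(109 + 20) = 58*129 = 7482)
N(F) = 7482 - F
(16885 + N(c(-10)))/(41772 + o(39, -93)) = (16885 + (7482 - 1*(-9)))/(41772 - 93) = (16885 + (7482 + 9))/41679 = (16885 + 7491)*(1/41679) = 24376*(1/41679) = 2216/3789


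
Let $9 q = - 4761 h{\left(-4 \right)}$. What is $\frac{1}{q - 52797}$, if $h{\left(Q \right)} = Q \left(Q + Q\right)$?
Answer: $- \frac{1}{69725} \approx -1.4342 \cdot 10^{-5}$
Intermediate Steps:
$h{\left(Q \right)} = 2 Q^{2}$ ($h{\left(Q \right)} = Q 2 Q = 2 Q^{2}$)
$q = -16928$ ($q = \frac{\left(-4761\right) 2 \left(-4\right)^{2}}{9} = \frac{\left(-4761\right) 2 \cdot 16}{9} = \frac{\left(-4761\right) 32}{9} = \frac{1}{9} \left(-152352\right) = -16928$)
$\frac{1}{q - 52797} = \frac{1}{-16928 - 52797} = \frac{1}{-69725} = - \frac{1}{69725}$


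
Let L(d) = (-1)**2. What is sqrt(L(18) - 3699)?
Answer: 43*I*sqrt(2) ≈ 60.811*I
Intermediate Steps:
L(d) = 1
sqrt(L(18) - 3699) = sqrt(1 - 3699) = sqrt(-3698) = 43*I*sqrt(2)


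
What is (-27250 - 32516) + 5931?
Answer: -53835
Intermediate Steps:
(-27250 - 32516) + 5931 = -59766 + 5931 = -53835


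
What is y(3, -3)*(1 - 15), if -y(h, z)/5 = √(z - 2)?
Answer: 70*I*√5 ≈ 156.52*I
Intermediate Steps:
y(h, z) = -5*√(-2 + z) (y(h, z) = -5*√(z - 2) = -5*√(-2 + z))
y(3, -3)*(1 - 15) = (-5*√(-2 - 3))*(1 - 15) = -5*I*√5*(-14) = 70*I*√5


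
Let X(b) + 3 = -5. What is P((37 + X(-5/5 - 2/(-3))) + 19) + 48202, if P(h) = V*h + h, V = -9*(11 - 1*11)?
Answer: 48250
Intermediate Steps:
V = 0 (V = -9*(11 - 11) = -9*0 = 0)
X(b) = -8 (X(b) = -3 - 5 = -8)
P(h) = h (P(h) = 0*h + h = 0 + h = h)
P((37 + X(-5/5 - 2/(-3))) + 19) + 48202 = ((37 - 8) + 19) + 48202 = (29 + 19) + 48202 = 48 + 48202 = 48250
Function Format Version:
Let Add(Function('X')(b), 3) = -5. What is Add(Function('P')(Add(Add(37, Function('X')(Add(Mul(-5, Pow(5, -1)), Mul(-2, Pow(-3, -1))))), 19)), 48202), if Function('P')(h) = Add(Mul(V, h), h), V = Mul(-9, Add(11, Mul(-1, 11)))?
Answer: 48250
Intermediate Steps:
V = 0 (V = Mul(-9, Add(11, -11)) = Mul(-9, 0) = 0)
Function('X')(b) = -8 (Function('X')(b) = Add(-3, -5) = -8)
Function('P')(h) = h (Function('P')(h) = Add(Mul(0, h), h) = Add(0, h) = h)
Add(Function('P')(Add(Add(37, Function('X')(Add(Mul(-5, Pow(5, -1)), Mul(-2, Pow(-3, -1))))), 19)), 48202) = Add(Add(Add(37, -8), 19), 48202) = Add(Add(29, 19), 48202) = Add(48, 48202) = 48250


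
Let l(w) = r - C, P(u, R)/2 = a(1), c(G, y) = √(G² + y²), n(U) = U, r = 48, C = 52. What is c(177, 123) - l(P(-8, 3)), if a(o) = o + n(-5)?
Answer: 4 + 3*√5162 ≈ 219.54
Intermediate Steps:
a(o) = -5 + o (a(o) = o - 5 = -5 + o)
P(u, R) = -8 (P(u, R) = 2*(-5 + 1) = 2*(-4) = -8)
l(w) = -4 (l(w) = 48 - 1*52 = 48 - 52 = -4)
c(177, 123) - l(P(-8, 3)) = √(177² + 123²) - 1*(-4) = √(31329 + 15129) + 4 = √46458 + 4 = 3*√5162 + 4 = 4 + 3*√5162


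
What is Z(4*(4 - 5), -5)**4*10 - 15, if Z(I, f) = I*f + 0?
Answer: 1599985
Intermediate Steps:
Z(I, f) = I*f
Z(4*(4 - 5), -5)**4*10 - 15 = ((4*(4 - 5))*(-5))**4*10 - 15 = ((4*(-1))*(-5))**4*10 - 15 = (-4*(-5))**4*10 - 15 = 20**4*10 - 15 = 160000*10 - 15 = 1600000 - 15 = 1599985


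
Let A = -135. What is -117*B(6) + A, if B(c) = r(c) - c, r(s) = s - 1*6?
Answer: 567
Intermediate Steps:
r(s) = -6 + s (r(s) = s - 6 = -6 + s)
B(c) = -6 (B(c) = (-6 + c) - c = -6)
-117*B(6) + A = -117*(-6) - 135 = 702 - 135 = 567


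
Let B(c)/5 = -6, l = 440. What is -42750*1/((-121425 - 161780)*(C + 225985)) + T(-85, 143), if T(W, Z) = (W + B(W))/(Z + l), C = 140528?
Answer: -795785413715/4034294477213 ≈ -0.19726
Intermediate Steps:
B(c) = -30 (B(c) = 5*(-6) = -30)
T(W, Z) = (-30 + W)/(440 + Z) (T(W, Z) = (W - 30)/(Z + 440) = (-30 + W)/(440 + Z))
-42750*1/((-121425 - 161780)*(C + 225985)) + T(-85, 143) = -42750*1/((-121425 - 161780)*(140528 + 225985)) + (-30 - 85)/(440 + 143) = -42750/((-283205*366513)) - 115/583 = -42750/(-103798314165) + (1/583)*(-115) = -42750*(-1/103798314165) - 115/583 = 2850/6919887611 - 115/583 = -795785413715/4034294477213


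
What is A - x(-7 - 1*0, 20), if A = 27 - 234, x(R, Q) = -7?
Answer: -200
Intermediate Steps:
A = -207
A - x(-7 - 1*0, 20) = -207 - 1*(-7) = -207 + 7 = -200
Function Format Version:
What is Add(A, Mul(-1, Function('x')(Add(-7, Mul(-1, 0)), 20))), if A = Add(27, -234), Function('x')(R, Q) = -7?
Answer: -200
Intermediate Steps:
A = -207
Add(A, Mul(-1, Function('x')(Add(-7, Mul(-1, 0)), 20))) = Add(-207, Mul(-1, -7)) = Add(-207, 7) = -200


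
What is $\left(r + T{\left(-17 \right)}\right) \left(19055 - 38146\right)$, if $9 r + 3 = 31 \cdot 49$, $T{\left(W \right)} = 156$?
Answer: $- \frac{55745720}{9} \approx -6.194 \cdot 10^{6}$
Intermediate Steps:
$r = \frac{1516}{9}$ ($r = - \frac{1}{3} + \frac{31 \cdot 49}{9} = - \frac{1}{3} + \frac{1}{9} \cdot 1519 = - \frac{1}{3} + \frac{1519}{9} = \frac{1516}{9} \approx 168.44$)
$\left(r + T{\left(-17 \right)}\right) \left(19055 - 38146\right) = \left(\frac{1516}{9} + 156\right) \left(19055 - 38146\right) = \frac{2920}{9} \left(-19091\right) = - \frac{55745720}{9}$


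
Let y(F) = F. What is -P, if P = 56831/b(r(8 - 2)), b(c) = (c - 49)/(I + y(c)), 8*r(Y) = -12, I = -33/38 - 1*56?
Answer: -126051158/1919 ≈ -65686.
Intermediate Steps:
I = -2161/38 (I = -33*1/38 - 56 = -33/38 - 56 = -2161/38 ≈ -56.868)
r(Y) = -3/2 (r(Y) = (⅛)*(-12) = -3/2)
b(c) = (-49 + c)/(-2161/38 + c) (b(c) = (c - 49)/(-2161/38 + c) = (-49 + c)/(-2161/38 + c))
P = 126051158/1919 (P = 56831/((38*(-49 - 3/2)/(-2161 + 38*(-3/2)))) = 56831/((38*(-101/2)/(-2161 - 57))) = 56831/((38*(-101/2)/(-2218))) = 56831/((38*(-1/2218)*(-101/2))) = 56831/(1919/2218) = 56831*(2218/1919) = 126051158/1919 ≈ 65686.)
-P = -1*126051158/1919 = -126051158/1919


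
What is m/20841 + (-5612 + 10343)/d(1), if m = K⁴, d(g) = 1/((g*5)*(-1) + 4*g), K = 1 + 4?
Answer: -98598146/20841 ≈ -4731.0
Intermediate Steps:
K = 5
d(g) = -1/g (d(g) = 1/((5*g)*(-1) + 4*g) = 1/(-5*g + 4*g) = 1/(-g) = -1/g)
m = 625 (m = 5⁴ = 625)
m/20841 + (-5612 + 10343)/d(1) = 625/20841 + (-5612 + 10343)/((-1/1)) = 625*(1/20841) + 4731/((-1*1)) = 625/20841 + 4731/(-1) = 625/20841 + 4731*(-1) = 625/20841 - 4731 = -98598146/20841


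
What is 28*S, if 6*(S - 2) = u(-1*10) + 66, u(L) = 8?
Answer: 1204/3 ≈ 401.33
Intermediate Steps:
S = 43/3 (S = 2 + (8 + 66)/6 = 2 + (1/6)*74 = 2 + 37/3 = 43/3 ≈ 14.333)
28*S = 28*(43/3) = 1204/3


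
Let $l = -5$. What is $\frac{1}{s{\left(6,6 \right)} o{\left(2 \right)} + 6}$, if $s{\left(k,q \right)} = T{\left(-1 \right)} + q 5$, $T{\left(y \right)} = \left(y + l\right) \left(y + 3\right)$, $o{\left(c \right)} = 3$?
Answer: $\frac{1}{60} \approx 0.016667$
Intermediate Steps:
$T{\left(y \right)} = \left(-5 + y\right) \left(3 + y\right)$ ($T{\left(y \right)} = \left(y - 5\right) \left(y + 3\right) = \left(-5 + y\right) \left(3 + y\right)$)
$s{\left(k,q \right)} = -12 + 5 q$ ($s{\left(k,q \right)} = \left(-15 + \left(-1\right)^{2} - -2\right) + q 5 = \left(-15 + 1 + 2\right) + 5 q = -12 + 5 q$)
$\frac{1}{s{\left(6,6 \right)} o{\left(2 \right)} + 6} = \frac{1}{\left(-12 + 5 \cdot 6\right) 3 + 6} = \frac{1}{\left(-12 + 30\right) 3 + 6} = \frac{1}{18 \cdot 3 + 6} = \frac{1}{54 + 6} = \frac{1}{60}$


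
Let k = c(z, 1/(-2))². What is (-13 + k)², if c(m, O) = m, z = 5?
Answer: 144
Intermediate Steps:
k = 25 (k = 5² = 25)
(-13 + k)² = (-13 + 25)² = 12² = 144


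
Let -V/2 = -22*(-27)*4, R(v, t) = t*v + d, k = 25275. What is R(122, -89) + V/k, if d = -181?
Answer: -93005159/8425 ≈ -11039.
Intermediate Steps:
R(v, t) = -181 + t*v (R(v, t) = t*v - 181 = -181 + t*v)
V = -4752 (V = -2*(-22*(-27))*4 = -1188*4 = -2*2376 = -4752)
R(122, -89) + V/k = (-181 - 89*122) - 4752/25275 = (-181 - 10858) - 4752*1/25275 = -11039 - 1584/8425 = -93005159/8425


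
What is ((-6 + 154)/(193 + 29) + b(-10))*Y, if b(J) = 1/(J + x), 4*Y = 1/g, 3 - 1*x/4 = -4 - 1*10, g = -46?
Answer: -119/32016 ≈ -0.0037169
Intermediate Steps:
x = 68 (x = 12 - 4*(-4 - 1*10) = 12 - 4*(-4 - 10) = 12 - 4*(-14) = 12 + 56 = 68)
Y = -1/184 (Y = (1/4)/(-46) = (1/4)*(-1/46) = -1/184 ≈ -0.0054348)
b(J) = 1/(68 + J) (b(J) = 1/(J + 68) = 1/(68 + J))
((-6 + 154)/(193 + 29) + b(-10))*Y = ((-6 + 154)/(193 + 29) + 1/(68 - 10))*(-1/184) = (148/222 + 1/58)*(-1/184) = (148*(1/222) + 1/58)*(-1/184) = (2/3 + 1/58)*(-1/184) = (119/174)*(-1/184) = -119/32016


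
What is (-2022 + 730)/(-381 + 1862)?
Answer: -1292/1481 ≈ -0.87238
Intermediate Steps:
(-2022 + 730)/(-381 + 1862) = -1292/1481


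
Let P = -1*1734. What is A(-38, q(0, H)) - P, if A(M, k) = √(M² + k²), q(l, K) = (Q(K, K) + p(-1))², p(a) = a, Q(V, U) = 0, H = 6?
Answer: 1734 + 17*√5 ≈ 1772.0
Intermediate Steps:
P = -1734
q(l, K) = 1 (q(l, K) = (0 - 1)² = (-1)² = 1)
A(-38, q(0, H)) - P = √((-38)² + 1²) - 1*(-1734) = √(1444 + 1) + 1734 = √1445 + 1734 = 17*√5 + 1734 = 1734 + 17*√5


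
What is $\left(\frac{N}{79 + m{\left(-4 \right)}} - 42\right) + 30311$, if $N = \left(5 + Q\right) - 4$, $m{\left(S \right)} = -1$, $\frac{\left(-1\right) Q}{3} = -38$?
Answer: $\frac{2361097}{78} \approx 30270.0$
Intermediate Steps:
$Q = 114$ ($Q = \left(-3\right) \left(-38\right) = 114$)
$N = 115$ ($N = \left(5 + 114\right) - 4 = 119 - 4 = 115$)
$\left(\frac{N}{79 + m{\left(-4 \right)}} - 42\right) + 30311 = \left(\frac{1}{79 - 1} \cdot 115 - 42\right) + 30311 = \left(\frac{1}{78} \cdot 115 - 42\right) + 30311 = \left(\frac{115}{78} - 42\right) + 30311 = - \frac{3161}{78} + 30311 = \frac{2361097}{78}$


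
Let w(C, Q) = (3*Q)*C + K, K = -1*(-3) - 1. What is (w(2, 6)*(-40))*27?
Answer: -41040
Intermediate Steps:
K = 2 (K = 3 - 1 = 2)
w(C, Q) = 2 + 3*C*Q (w(C, Q) = (3*Q)*C + 2 = 3*C*Q + 2 = 2 + 3*C*Q)
(w(2, 6)*(-40))*27 = ((2 + 3*2*6)*(-40))*27 = ((2 + 36)*(-40))*27 = (38*(-40))*27 = -1520*27 = -41040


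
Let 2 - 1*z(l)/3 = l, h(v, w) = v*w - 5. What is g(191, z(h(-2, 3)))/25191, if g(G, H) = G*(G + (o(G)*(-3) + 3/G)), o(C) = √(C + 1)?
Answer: 36484/25191 - 1528*√3/8397 ≈ 1.1331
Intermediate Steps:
h(v, w) = -5 + v*w
o(C) = √(1 + C)
z(l) = 6 - 3*l
g(G, H) = G*(G - 3*√(1 + G) + 3/G) (g(G, H) = G*(G + (√(1 + G)*(-3) + 3/G)) = G*(G + (-3*√(1 + G) + 3/G)) = G*(G - 3*√(1 + G) + 3/G))
g(191, z(h(-2, 3)))/25191 = (3 + 191² - 3*191*√(1 + 191))/25191 = (3 + 36481 - 3*191*√192)*(1/25191) = (3 + 36481 - 3*191*8*√3)*(1/25191) = (3 + 36481 - 4584*√3)*(1/25191) = (36484 - 4584*√3)*(1/25191) = 36484/25191 - 1528*√3/8397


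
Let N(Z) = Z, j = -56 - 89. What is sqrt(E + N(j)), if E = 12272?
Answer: sqrt(12127) ≈ 110.12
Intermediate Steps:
j = -145
sqrt(E + N(j)) = sqrt(12272 - 145) = sqrt(12127)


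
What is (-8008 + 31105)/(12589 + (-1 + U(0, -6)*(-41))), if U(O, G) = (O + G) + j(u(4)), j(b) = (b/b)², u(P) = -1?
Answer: 23097/12793 ≈ 1.8054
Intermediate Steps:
j(b) = 1 (j(b) = 1² = 1)
U(O, G) = 1 + G + O (U(O, G) = (O + G) + 1 = (G + O) + 1 = 1 + G + O)
(-8008 + 31105)/(12589 + (-1 + U(0, -6)*(-41))) = (-8008 + 31105)/(12589 + (-1 + (1 - 6 + 0)*(-41))) = 23097/(12589 + (-1 - 5*(-41))) = 23097/(12589 + (-1 + 205)) = 23097/(12589 + 204) = 23097/12793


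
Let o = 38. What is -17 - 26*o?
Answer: -1005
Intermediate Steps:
-17 - 26*o = -17 - 26*38 = -17 - 988 = -1005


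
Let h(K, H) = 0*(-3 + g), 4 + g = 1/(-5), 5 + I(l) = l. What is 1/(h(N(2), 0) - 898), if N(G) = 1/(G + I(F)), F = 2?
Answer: -1/898 ≈ -0.0011136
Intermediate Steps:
I(l) = -5 + l
N(G) = 1/(-3 + G) (N(G) = 1/(G + (-5 + 2)) = 1/(G - 3) = 1/(-3 + G))
g = -21/5 (g = -4 + 1/(-5) = -4 - 1/5 = -21/5 ≈ -4.2000)
h(K, H) = 0 (h(K, H) = 0*(-3 - 21/5) = 0*(-36/5) = 0)
1/(h(N(2), 0) - 898) = 1/(0 - 898) = 1/(-898) = -1/898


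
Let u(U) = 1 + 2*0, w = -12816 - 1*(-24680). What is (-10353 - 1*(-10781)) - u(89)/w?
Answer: 5077791/11864 ≈ 428.00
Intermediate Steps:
w = 11864 (w = -12816 + 24680 = 11864)
u(U) = 1 (u(U) = 1 + 0 = 1)
(-10353 - 1*(-10781)) - u(89)/w = (-10353 - 1*(-10781)) - 1/11864 = (-10353 + 10781) - 1/11864 = 428 - 1*1/11864 = 428 - 1/11864 = 5077791/11864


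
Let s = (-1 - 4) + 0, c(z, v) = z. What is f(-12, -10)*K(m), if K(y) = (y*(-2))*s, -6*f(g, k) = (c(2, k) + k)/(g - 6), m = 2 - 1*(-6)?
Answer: -160/27 ≈ -5.9259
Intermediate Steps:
s = -5 (s = -5 + 0 = -5)
m = 8 (m = 2 + 6 = 8)
f(g, k) = -(2 + k)/(6*(-6 + g)) (f(g, k) = -(2 + k)/(6*(g - 6)) = -(2 + k)/(6*(-6 + g)))
K(y) = 10*y (K(y) = (y*(-2))*(-5) = -2*y*(-5) = 10*y)
f(-12, -10)*K(m) = ((-2 - 1*(-10))/(6*(-6 - 12)))*(10*8) = ((⅙)*(-2 + 10)/(-18))*80 = ((⅙)*(-1/18)*8)*80 = -2/27*80 = -160/27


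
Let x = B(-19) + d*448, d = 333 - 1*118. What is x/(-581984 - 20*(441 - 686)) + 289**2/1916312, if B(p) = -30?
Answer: -34080762429/276468248552 ≈ -0.12327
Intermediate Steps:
d = 215 (d = 333 - 118 = 215)
x = 96290 (x = -30 + 215*448 = -30 + 96320 = 96290)
x/(-581984 - 20*(441 - 686)) + 289**2/1916312 = 96290/(-581984 - 20*(441 - 686)) + 289**2/1916312 = 96290/(-581984 - 20*(-245)) + 83521*(1/1916312) = 96290/(-581984 + 4900) + 83521/1916312 = 96290/(-577084) + 83521/1916312 = 96290*(-1/577084) + 83521/1916312 = -48145/288542 + 83521/1916312 = -34080762429/276468248552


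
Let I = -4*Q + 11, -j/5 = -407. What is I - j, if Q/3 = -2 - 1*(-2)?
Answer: -2024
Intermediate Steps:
j = 2035 (j = -5*(-407) = 2035)
Q = 0 (Q = 3*(-2 - 1*(-2)) = 3*(-2 + 2) = 3*0 = 0)
I = 11 (I = -4*0 + 11 = 0 + 11 = 11)
I - j = 11 - 1*2035 = 11 - 2035 = -2024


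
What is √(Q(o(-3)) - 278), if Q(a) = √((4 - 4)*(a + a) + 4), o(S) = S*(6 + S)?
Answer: 2*I*√69 ≈ 16.613*I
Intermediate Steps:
Q(a) = 2 (Q(a) = √(0*(2*a) + 4) = √(0 + 4) = √4 = 2)
√(Q(o(-3)) - 278) = √(2 - 278) = √(-276) = 2*I*√69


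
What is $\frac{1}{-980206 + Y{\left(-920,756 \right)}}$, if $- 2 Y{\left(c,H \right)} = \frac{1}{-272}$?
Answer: $- \frac{544}{533232063} \approx -1.0202 \cdot 10^{-6}$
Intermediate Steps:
$Y{\left(c,H \right)} = \frac{1}{544}$ ($Y{\left(c,H \right)} = - \frac{1}{2 \left(-272\right)} = \left(- \frac{1}{2}\right) \left(- \frac{1}{272}\right) = \frac{1}{544}$)
$\frac{1}{-980206 + Y{\left(-920,756 \right)}} = \frac{1}{-980206 + \frac{1}{544}} = \frac{1}{- \frac{533232063}{544}} = - \frac{544}{533232063}$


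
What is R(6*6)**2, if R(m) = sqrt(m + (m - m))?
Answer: 36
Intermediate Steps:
R(m) = sqrt(m) (R(m) = sqrt(m + 0) = sqrt(m))
R(6*6)**2 = (sqrt(6*6))**2 = (sqrt(36))**2 = 6**2 = 36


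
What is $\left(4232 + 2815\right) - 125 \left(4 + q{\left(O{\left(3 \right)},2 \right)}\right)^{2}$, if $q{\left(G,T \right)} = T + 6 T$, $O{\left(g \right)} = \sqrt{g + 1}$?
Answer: $-33453$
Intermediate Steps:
$O{\left(g \right)} = \sqrt{1 + g}$
$q{\left(G,T \right)} = 7 T$
$\left(4232 + 2815\right) - 125 \left(4 + q{\left(O{\left(3 \right)},2 \right)}\right)^{2} = \left(4232 + 2815\right) - 125 \left(4 + 7 \cdot 2\right)^{2} = 7047 - 125 \left(4 + 14\right)^{2} = 7047 - 125 \cdot 18^{2} = 7047 - 40500 = -33453$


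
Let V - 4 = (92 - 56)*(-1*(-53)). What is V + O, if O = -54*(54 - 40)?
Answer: 1156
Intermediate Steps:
V = 1912 (V = 4 + (92 - 56)*(-1*(-53)) = 4 + 36*53 = 4 + 1908 = 1912)
O = -756 (O = -54*14 = -756)
V + O = 1912 - 756 = 1156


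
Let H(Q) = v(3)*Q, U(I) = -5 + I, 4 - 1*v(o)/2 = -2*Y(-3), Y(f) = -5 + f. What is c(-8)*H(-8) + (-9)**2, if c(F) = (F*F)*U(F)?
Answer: -159663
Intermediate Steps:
v(o) = -24 (v(o) = 8 - (-4)*(-5 - 3) = 8 - (-4)*(-8) = 8 - 2*16 = 8 - 32 = -24)
H(Q) = -24*Q
c(F) = F**2*(-5 + F) (c(F) = (F*F)*(-5 + F) = F**2*(-5 + F))
c(-8)*H(-8) + (-9)**2 = ((-8)**2*(-5 - 8))*(-24*(-8)) + (-9)**2 = (64*(-13))*192 + 81 = -832*192 + 81 = -159744 + 81 = -159663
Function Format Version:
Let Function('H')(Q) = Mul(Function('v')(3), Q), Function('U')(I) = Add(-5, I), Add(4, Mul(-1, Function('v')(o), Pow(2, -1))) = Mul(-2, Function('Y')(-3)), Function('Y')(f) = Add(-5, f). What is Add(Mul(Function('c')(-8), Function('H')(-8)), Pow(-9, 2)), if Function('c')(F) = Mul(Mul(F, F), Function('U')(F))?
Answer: -159663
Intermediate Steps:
Function('v')(o) = -24 (Function('v')(o) = Add(8, Mul(-2, Mul(-2, Add(-5, -3)))) = Add(8, Mul(-2, Mul(-2, -8))) = Add(8, Mul(-2, 16)) = Add(8, -32) = -24)
Function('H')(Q) = Mul(-24, Q)
Function('c')(F) = Mul(Pow(F, 2), Add(-5, F)) (Function('c')(F) = Mul(Mul(F, F), Add(-5, F)) = Mul(Pow(F, 2), Add(-5, F)))
Add(Mul(Function('c')(-8), Function('H')(-8)), Pow(-9, 2)) = Add(Mul(Mul(Pow(-8, 2), Add(-5, -8)), Mul(-24, -8)), Pow(-9, 2)) = Add(Mul(Mul(64, -13), 192), 81) = Add(Mul(-832, 192), 81) = Add(-159744, 81) = -159663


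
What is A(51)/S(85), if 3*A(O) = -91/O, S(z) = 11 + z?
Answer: -91/14688 ≈ -0.0061955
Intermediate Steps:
A(O) = -91/(3*O) (A(O) = (-91/O)/3 = -91/(3*O))
A(51)/S(85) = (-91/3/51)/(11 + 85) = -91/3*1/51/96 = -91/153*1/96 = -91/14688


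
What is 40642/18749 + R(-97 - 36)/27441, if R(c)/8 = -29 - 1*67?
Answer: 366952630/171497103 ≈ 2.1397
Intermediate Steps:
R(c) = -768 (R(c) = 8*(-29 - 1*67) = 8*(-29 - 67) = 8*(-96) = -768)
40642/18749 + R(-97 - 36)/27441 = 40642/18749 - 768/27441 = 40642*(1/18749) - 768*1/27441 = 40642/18749 - 256/9147 = 366952630/171497103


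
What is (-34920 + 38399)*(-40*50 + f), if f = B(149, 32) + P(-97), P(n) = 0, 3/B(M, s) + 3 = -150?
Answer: -354861479/51 ≈ -6.9581e+6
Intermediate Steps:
B(M, s) = -1/51 (B(M, s) = 3/(-3 - 150) = 3/(-153) = 3*(-1/153) = -1/51)
f = -1/51 (f = -1/51 + 0 = -1/51 ≈ -0.019608)
(-34920 + 38399)*(-40*50 + f) = (-34920 + 38399)*(-40*50 - 1/51) = 3479*(-2000 - 1/51) = 3479*(-102001/51) = -354861479/51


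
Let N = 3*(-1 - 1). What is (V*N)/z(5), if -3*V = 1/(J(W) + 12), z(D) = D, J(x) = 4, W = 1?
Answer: 1/40 ≈ 0.025000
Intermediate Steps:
V = -1/48 (V = -1/(3*(4 + 12)) = -⅓/16 = -⅓*1/16 = -1/48 ≈ -0.020833)
N = -6 (N = 3*(-2) = -6)
(V*N)/z(5) = -1/48*(-6)/5 = (⅛)*(⅕) = 1/40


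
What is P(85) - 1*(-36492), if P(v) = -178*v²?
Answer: -1249558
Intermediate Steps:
P(85) - 1*(-36492) = -178*85² - 1*(-36492) = -178*7225 + 36492 = -1286050 + 36492 = -1249558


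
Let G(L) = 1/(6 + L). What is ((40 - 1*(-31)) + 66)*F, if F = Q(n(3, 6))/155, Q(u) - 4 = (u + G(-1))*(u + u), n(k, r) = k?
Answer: 15892/775 ≈ 20.506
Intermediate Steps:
Q(u) = 4 + 2*u*(⅕ + u) (Q(u) = 4 + (u + 1/(6 - 1))*(u + u) = 4 + (u + 1/5)*(2*u) = 4 + (u + ⅕)*(2*u) = 4 + (⅕ + u)*(2*u) = 4 + 2*u*(⅕ + u))
F = 116/775 (F = (4 + 2*3² + (⅖)*3)/155 = (4 + 2*9 + 6/5)*(1/155) = (4 + 18 + 6/5)*(1/155) = (116/5)*(1/155) = 116/775 ≈ 0.14968)
((40 - 1*(-31)) + 66)*F = ((40 - 1*(-31)) + 66)*(116/775) = ((40 + 31) + 66)*(116/775) = (71 + 66)*(116/775) = 137*(116/775) = 15892/775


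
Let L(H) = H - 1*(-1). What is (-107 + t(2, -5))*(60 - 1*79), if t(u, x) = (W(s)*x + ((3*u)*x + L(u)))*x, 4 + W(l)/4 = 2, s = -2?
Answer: 3268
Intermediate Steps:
L(H) = 1 + H (L(H) = H + 1 = 1 + H)
W(l) = -8 (W(l) = -16 + 4*2 = -16 + 8 = -8)
t(u, x) = x*(1 + u - 8*x + 3*u*x) (t(u, x) = (-8*x + ((3*u)*x + (1 + u)))*x = (-8*x + (3*u*x + (1 + u)))*x = (-8*x + (1 + u + 3*u*x))*x = (1 + u - 8*x + 3*u*x)*x = x*(1 + u - 8*x + 3*u*x))
(-107 + t(2, -5))*(60 - 1*79) = (-107 - 5*(1 + 2 - 8*(-5) + 3*2*(-5)))*(60 - 1*79) = (-107 - 5*(1 + 2 + 40 - 30))*(60 - 79) = (-107 - 5*13)*(-19) = (-107 - 65)*(-19) = -172*(-19) = 3268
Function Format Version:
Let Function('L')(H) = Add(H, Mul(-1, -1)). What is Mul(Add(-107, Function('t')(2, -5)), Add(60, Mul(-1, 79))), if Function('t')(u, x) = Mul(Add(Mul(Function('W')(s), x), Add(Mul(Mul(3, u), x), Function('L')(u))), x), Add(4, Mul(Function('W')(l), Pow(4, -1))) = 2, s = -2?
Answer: 3268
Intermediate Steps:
Function('L')(H) = Add(1, H) (Function('L')(H) = Add(H, 1) = Add(1, H))
Function('W')(l) = -8 (Function('W')(l) = Add(-16, Mul(4, 2)) = Add(-16, 8) = -8)
Function('t')(u, x) = Mul(x, Add(1, u, Mul(-8, x), Mul(3, u, x))) (Function('t')(u, x) = Mul(Add(Mul(-8, x), Add(Mul(Mul(3, u), x), Add(1, u))), x) = Mul(Add(Mul(-8, x), Add(Mul(3, u, x), Add(1, u))), x) = Mul(Add(Mul(-8, x), Add(1, u, Mul(3, u, x))), x) = Mul(Add(1, u, Mul(-8, x), Mul(3, u, x)), x) = Mul(x, Add(1, u, Mul(-8, x), Mul(3, u, x))))
Mul(Add(-107, Function('t')(2, -5)), Add(60, Mul(-1, 79))) = Mul(Add(-107, Mul(-5, Add(1, 2, Mul(-8, -5), Mul(3, 2, -5)))), Add(60, Mul(-1, 79))) = Mul(Add(-107, Mul(-5, Add(1, 2, 40, -30))), Add(60, -79)) = Mul(Add(-107, Mul(-5, 13)), -19) = Mul(Add(-107, -65), -19) = Mul(-172, -19) = 3268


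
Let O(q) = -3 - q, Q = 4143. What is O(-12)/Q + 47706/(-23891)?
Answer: -65810313/32993471 ≈ -1.9946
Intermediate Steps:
O(-12)/Q + 47706/(-23891) = (-3 - 1*(-12))/4143 + 47706/(-23891) = (-3 + 12)*(1/4143) + 47706*(-1/23891) = 9*(1/4143) - 47706/23891 = 3/1381 - 47706/23891 = -65810313/32993471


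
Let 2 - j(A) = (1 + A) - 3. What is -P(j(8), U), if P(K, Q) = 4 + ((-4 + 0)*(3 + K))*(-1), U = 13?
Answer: 0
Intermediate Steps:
j(A) = 4 - A (j(A) = 2 - ((1 + A) - 3) = 2 - (-2 + A) = 2 + (2 - A) = 4 - A)
P(K, Q) = 16 + 4*K (P(K, Q) = 4 - 4*(3 + K)*(-1) = 4 + (-12 - 4*K)*(-1) = 4 + (12 + 4*K) = 16 + 4*K)
-P(j(8), U) = -(16 + 4*(4 - 1*8)) = -(16 + 4*(4 - 8)) = -(16 + 4*(-4)) = -(16 - 16) = -1*0 = 0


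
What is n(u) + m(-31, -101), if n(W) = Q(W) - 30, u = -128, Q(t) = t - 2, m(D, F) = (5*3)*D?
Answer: -625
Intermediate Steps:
m(D, F) = 15*D
Q(t) = -2 + t
n(W) = -32 + W (n(W) = (-2 + W) - 30 = -32 + W)
n(u) + m(-31, -101) = (-32 - 128) + 15*(-31) = -160 - 465 = -625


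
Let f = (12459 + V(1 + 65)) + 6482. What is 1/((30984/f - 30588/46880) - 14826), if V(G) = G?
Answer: -222762040/3302452219089 ≈ -6.7453e-5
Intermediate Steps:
f = 19007 (f = (12459 + (1 + 65)) + 6482 = (12459 + 66) + 6482 = 12525 + 6482 = 19007)
1/((30984/f - 30588/46880) - 14826) = 1/((30984/19007 - 30588/46880) - 14826) = 1/((30984*(1/19007) - 30588*1/46880) - 14826) = 1/((30984/19007 - 7647/11720) - 14826) = 1/(217785951/222762040 - 14826) = 1/(-3302452219089/222762040) = -222762040/3302452219089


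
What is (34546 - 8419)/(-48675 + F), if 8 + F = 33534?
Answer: -26127/15149 ≈ -1.7247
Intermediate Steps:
F = 33526 (F = -8 + 33534 = 33526)
(34546 - 8419)/(-48675 + F) = (34546 - 8419)/(-48675 + 33526) = 26127/(-15149) = 26127*(-1/15149) = -26127/15149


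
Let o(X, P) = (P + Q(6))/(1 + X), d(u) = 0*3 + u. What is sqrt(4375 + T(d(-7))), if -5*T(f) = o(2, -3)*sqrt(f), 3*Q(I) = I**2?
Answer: sqrt(109375 - 15*I*sqrt(7))/5 ≈ 66.144 - 0.012*I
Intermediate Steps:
d(u) = u (d(u) = 0 + u = u)
Q(I) = I**2/3
o(X, P) = (12 + P)/(1 + X) (o(X, P) = (P + (1/3)*6**2)/(1 + X) = (P + (1/3)*36)/(1 + X) = (P + 12)/(1 + X) = (12 + P)/(1 + X))
T(f) = -3*sqrt(f)/5 (T(f) = -(12 - 3)/(1 + 2)*sqrt(f)/5 = -9/3*sqrt(f)/5 = -(1/3)*9*sqrt(f)/5 = -3*sqrt(f)/5)
sqrt(4375 + T(d(-7))) = sqrt(4375 - 3*I*sqrt(7)/5)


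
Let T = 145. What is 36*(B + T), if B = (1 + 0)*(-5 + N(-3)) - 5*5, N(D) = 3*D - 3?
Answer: 3708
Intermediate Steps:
N(D) = -3 + 3*D
B = -42 (B = (1 + 0)*(-5 + (-3 + 3*(-3))) - 5*5 = 1*(-5 + (-3 - 9)) - 25 = 1*(-5 - 12) - 25 = 1*(-17) - 25 = -17 - 25 = -42)
36*(B + T) = 36*(-42 + 145) = 36*103 = 3708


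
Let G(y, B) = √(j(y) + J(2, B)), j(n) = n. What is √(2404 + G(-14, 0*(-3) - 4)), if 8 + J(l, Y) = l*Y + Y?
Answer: √(2404 + I*√34) ≈ 49.031 + 0.0595*I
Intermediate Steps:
J(l, Y) = -8 + Y + Y*l (J(l, Y) = -8 + (l*Y + Y) = -8 + (Y*l + Y) = -8 + (Y + Y*l) = -8 + Y + Y*l)
G(y, B) = √(-8 + y + 3*B) (G(y, B) = √(y + (-8 + B + B*2)) = √(y + (-8 + B + 2*B)) = √(y + (-8 + 3*B)) = √(-8 + y + 3*B))
√(2404 + G(-14, 0*(-3) - 4)) = √(2404 + √(-8 - 14 + 3*(0*(-3) - 4))) = √(2404 + √(-8 - 14 + 3*(0 - 4))) = √(2404 + √(-8 - 14 + 3*(-4))) = √(2404 + √(-8 - 14 - 12)) = √(2404 + √(-34)) = √(2404 + I*√34)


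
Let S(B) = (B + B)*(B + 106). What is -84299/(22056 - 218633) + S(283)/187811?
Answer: 59113423887/36919322947 ≈ 1.6012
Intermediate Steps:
S(B) = 2*B*(106 + B) (S(B) = (2*B)*(106 + B) = 2*B*(106 + B))
-84299/(22056 - 218633) + S(283)/187811 = -84299/(22056 - 218633) + (2*283*(106 + 283))/187811 = -84299/(-196577) + (2*283*389)*(1/187811) = -84299*(-1/196577) + 220174*(1/187811) = 84299/196577 + 220174/187811 = 59113423887/36919322947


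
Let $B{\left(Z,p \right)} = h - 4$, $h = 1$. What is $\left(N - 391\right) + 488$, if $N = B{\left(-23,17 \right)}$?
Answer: $94$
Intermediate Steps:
$B{\left(Z,p \right)} = -3$ ($B{\left(Z,p \right)} = 1 - 4 = -3$)
$N = -3$
$\left(N - 391\right) + 488 = \left(-3 - 391\right) + 488 = -394 + 488 = 94$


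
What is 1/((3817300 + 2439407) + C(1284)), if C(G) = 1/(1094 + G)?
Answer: 2378/14878449247 ≈ 1.5983e-7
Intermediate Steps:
1/((3817300 + 2439407) + C(1284)) = 1/((3817300 + 2439407) + 1/(1094 + 1284)) = 1/(6256707 + 1/2378) = 1/(14878449247/2378) = 2378/14878449247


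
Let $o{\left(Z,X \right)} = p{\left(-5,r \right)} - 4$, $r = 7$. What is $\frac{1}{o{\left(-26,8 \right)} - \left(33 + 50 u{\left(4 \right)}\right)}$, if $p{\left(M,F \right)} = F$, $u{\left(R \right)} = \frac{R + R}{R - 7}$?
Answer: $\frac{3}{310} \approx 0.0096774$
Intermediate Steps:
$u{\left(R \right)} = \frac{2 R}{-7 + R}$
$o{\left(Z,X \right)} = 3$ ($o{\left(Z,X \right)} = 7 - 4 = 3$)
$\frac{1}{o{\left(-26,8 \right)} - \left(33 + 50 u{\left(4 \right)}\right)} = \frac{1}{3 - \left(33 + 50 \cdot 2 \cdot 4 \frac{1}{-7 + 4}\right)} = \frac{1}{3 - \left(33 + 50 \cdot 2 \cdot 4 \frac{1}{-3}\right)} = \frac{1}{3 - \left(33 + 50 \cdot 2 \cdot 4 \left(- \frac{1}{3}\right)\right)} = \frac{1}{3 - - \frac{301}{3}} = \frac{1}{3 + \left(-33 + \frac{400}{3}\right)} = \frac{1}{3 + \frac{301}{3}} = \frac{1}{\frac{310}{3}} = \frac{3}{310}$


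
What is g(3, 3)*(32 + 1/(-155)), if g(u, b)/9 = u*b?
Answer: 401679/155 ≈ 2591.5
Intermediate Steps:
g(u, b) = 9*b*u (g(u, b) = 9*(u*b) = 9*(b*u) = 9*b*u)
g(3, 3)*(32 + 1/(-155)) = (9*3*3)*(32 + 1/(-155)) = 81*(32 - 1/155) = 81*(4959/155) = 401679/155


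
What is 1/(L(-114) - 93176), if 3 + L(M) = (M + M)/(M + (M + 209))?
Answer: -1/93167 ≈ -1.0733e-5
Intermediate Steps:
L(M) = -3 + 2*M/(209 + 2*M) (L(M) = -3 + (M + M)/(M + (M + 209)) = -3 + (2*M)/(M + (209 + M)) = -3 + (2*M)/(209 + 2*M) = -3 + 2*M/(209 + 2*M))
1/(L(-114) - 93176) = 1/((-627 - 4*(-114))/(209 + 2*(-114)) - 93176) = 1/((-627 + 456)/(209 - 228) - 93176) = 1/(-171/(-19) - 93176) = 1/(-1/19*(-171) - 93176) = 1/(9 - 93176) = 1/(-93167) = -1/93167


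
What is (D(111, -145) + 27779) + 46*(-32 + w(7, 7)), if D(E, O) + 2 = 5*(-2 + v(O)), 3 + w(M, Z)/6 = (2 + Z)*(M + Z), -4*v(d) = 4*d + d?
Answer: 244597/4 ≈ 61149.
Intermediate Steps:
v(d) = -5*d/4 (v(d) = -(4*d + d)/4 = -5*d/4)
w(M, Z) = -18 + 6*(2 + Z)*(M + Z) (w(M, Z) = -18 + 6*((2 + Z)*(M + Z)) = -18 + 6*(2 + Z)*(M + Z))
D(E, O) = -12 - 25*O/4 (D(E, O) = -2 + 5*(-2 - 5*O/4) = -2 + (-10 - 25*O/4) = -12 - 25*O/4)
(D(111, -145) + 27779) + 46*(-32 + w(7, 7)) = ((-12 - 25/4*(-145)) + 27779) + 46*(-32 + (-18 + 6*7² + 12*7 + 12*7 + 6*7*7)) = ((-12 + 3625/4) + 27779) + 46*(-32 + (-18 + 6*49 + 84 + 84 + 294)) = (3577/4 + 27779) + 46*(-32 + (-18 + 294 + 84 + 84 + 294)) = 114693/4 + 46*(-32 + 738) = 114693/4 + 46*706 = 114693/4 + 32476 = 244597/4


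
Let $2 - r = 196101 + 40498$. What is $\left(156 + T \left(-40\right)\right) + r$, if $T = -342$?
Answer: $-222761$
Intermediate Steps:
$r = -236597$ ($r = 2 - \left(196101 + 40498\right) = 2 - 236599 = -236597$)
$\left(156 + T \left(-40\right)\right) + r = \left(156 - -13680\right) - 236597 = \left(156 + 13680\right) - 236597 = 13836 - 236597 = -222761$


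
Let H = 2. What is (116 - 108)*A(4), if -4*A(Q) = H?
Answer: -4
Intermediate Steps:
A(Q) = -½ (A(Q) = -¼*2 = -½)
(116 - 108)*A(4) = (116 - 108)*(-½) = 8*(-½) = -4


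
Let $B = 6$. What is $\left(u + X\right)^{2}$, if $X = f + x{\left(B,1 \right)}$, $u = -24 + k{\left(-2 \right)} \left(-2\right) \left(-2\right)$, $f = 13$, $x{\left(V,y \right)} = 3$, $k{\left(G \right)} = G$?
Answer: $256$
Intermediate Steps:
$u = -32$ ($u = -24 + \left(-2\right) \left(-2\right) \left(-2\right) = -24 + 4 \left(-2\right) = -24 - 8 = -32$)
$X = 16$ ($X = 13 + 3 = 16$)
$\left(u + X\right)^{2} = \left(-32 + 16\right)^{2} = \left(-16\right)^{2} = 256$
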